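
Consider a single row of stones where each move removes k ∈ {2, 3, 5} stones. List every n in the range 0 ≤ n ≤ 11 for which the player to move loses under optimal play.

0, 1, 7, 8

Grundy values for subtraction set {2, 3, 5}:
g(0) = mex{} = 0
g(1) = mex{} = 0
g(2) = mex{0} = 1
g(3) = mex{0} = 1
g(4) = mex{0,1} = 2
g(5) = mex{0,1} = 2
g(6) = mex{0,1,2} = 3
g(7) = mex{1,2} = 0
g(8) = mex{1,2,3} = 0
g(9) = mex{0,2,3} = 1
g(10) = mex{0,2} = 1
g(11) = mex{0,1,3} = 2
The P-positions (g = 0) in 0..11 are 0, 1, 7, 8.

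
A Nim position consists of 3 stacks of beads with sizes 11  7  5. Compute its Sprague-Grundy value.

9

Nim-sum: 11 ⊕ 7 ⊕ 5 = 9.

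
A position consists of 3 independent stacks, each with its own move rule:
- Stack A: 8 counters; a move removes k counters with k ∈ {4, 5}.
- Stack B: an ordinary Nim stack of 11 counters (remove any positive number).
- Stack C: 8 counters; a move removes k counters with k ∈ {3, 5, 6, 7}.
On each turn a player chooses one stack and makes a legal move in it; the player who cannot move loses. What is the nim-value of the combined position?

11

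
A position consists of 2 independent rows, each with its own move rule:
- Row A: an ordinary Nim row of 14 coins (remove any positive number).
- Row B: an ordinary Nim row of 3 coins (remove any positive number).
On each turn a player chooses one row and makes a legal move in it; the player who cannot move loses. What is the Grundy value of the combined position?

Row A is a plain Nim row of size 14, so its Grundy value is 14.
Row B is a plain Nim row of size 3, so its Grundy value is 3.
The value of a disjunctive sum is the nim-sum of the parts.
Combined value = 14 ⊕ 3 = 13.

13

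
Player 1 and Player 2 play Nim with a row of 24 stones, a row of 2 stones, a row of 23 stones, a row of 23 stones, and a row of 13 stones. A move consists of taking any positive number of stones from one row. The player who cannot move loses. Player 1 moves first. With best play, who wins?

Compute the nim-sum pairwise:
24 XOR 2 = 26
26 XOR 23 = 13
13 XOR 23 = 26
26 XOR 13 = 23
The nim-sum is 23 ≠ 0, so this is an N-position: the player to move can win; Player 1 has a winning move.

Player 1 wins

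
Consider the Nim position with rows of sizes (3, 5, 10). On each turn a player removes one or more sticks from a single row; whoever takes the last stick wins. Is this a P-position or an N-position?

N-position

Compute the nim-sum pairwise:
3 XOR 5 = 6
6 XOR 10 = 12
The nim-sum is 12 ≠ 0, so this is an N-position: the player to move can win.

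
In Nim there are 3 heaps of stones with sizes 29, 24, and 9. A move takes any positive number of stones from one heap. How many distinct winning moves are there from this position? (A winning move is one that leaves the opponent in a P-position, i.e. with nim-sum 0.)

3

Nim-sum: 29 ⊕ 24 ⊕ 9 = 12.
The overall nim-sum is X = 12. A heap of size p has a winning move iff p XOR X < p (reduce it to p XOR X).
  29: 29 XOR 12 = 17 < 29 — winning move (to 17).
  24: 24 XOR 12 = 20 < 24 — winning move (to 20).
  9: 9 XOR 12 = 5 < 9 — winning move (to 5).
That gives 3 winning moves.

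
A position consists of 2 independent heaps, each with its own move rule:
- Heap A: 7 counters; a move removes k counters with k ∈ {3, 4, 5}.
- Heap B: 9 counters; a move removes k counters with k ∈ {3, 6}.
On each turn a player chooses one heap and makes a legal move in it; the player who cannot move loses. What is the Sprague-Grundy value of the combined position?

2

Grundy values for heap A (subtraction set {3, 4, 5}):
k:     0  1  2  3  4  5  6  7
g(k):  0  0  0  1  1  1  2  2
So g(7) = 2.
Build the Grundy sequence for heap B with g(k) = mex{g(k−s) : s ∈ {3, 6}, s ≤ k}:
k:     0  1  2  3  4  5  6  7  8  9
g(k):  0  0  0  1  1  1  2  2  2  0
So g(9) = 0.
By the Sprague-Grundy theorem, the Grundy value of a sum of independent games is the XOR of the component values.
Combined value = 2 ⊕ 0 = 2.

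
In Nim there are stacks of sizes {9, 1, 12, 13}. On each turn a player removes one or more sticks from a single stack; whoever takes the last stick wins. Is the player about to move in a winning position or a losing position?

Compute the nim-sum pairwise:
9 ^ 1 = 8
8 ^ 12 = 4
4 ^ 13 = 9
The nim-sum is 9 ≠ 0, so this is an N-position: the player to move can win.

Winning position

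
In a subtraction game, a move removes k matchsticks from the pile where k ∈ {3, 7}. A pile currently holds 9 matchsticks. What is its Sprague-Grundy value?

1

Compute g(0), g(1), … for moves {3, 7}:
g(0) = mex{} = 0
g(1) = mex{} = 0
g(2) = mex{} = 0
g(3) = mex{0} = 1
g(4) = mex{0} = 1
g(5) = mex{0} = 1
g(6) = mex{1} = 0
g(7) = mex{0,1} = 2
g(8) = mex{0,1} = 2
g(9) = mex{0} = 1
So g(9) = 1.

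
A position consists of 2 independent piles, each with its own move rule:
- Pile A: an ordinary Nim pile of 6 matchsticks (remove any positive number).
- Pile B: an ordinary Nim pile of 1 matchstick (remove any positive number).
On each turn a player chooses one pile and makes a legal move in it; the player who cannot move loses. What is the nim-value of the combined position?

7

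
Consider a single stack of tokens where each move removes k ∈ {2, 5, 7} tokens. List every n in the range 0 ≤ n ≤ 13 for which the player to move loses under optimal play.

0, 1, 4, 10, 13

Build the Grundy sequence with g(k) = mex{g(k−s) : s ∈ {2, 5, 7}, s ≤ k}:
g(0) = mex{} = 0
g(1) = mex{} = 0
g(2) = mex{0} = 1
g(3) = mex{0} = 1
g(4) = mex{1} = 0
g(5) = mex{0,1} = 2
g(6) = mex{0} = 1
g(7) = mex{0,1,2} = 3
g(8) = mex{0,1} = 2
g(9) = mex{0,1,3} = 2
g(10) = mex{1,2} = 0
g(11) = mex{0,1,2} = 3
g(12) = mex{0,2,3} = 1
g(13) = mex{1,2,3} = 0
The P-positions (g = 0) in 0..13 are 0, 1, 4, 10, 13.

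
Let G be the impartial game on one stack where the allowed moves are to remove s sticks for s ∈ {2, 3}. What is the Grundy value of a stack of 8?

Build the Grundy sequence with g(k) = mex{g(k−s) : s ∈ {2, 3}, s ≤ k}:
g(0) = mex{} = 0
g(1) = mex{} = 0
g(2) = mex{0} = 1
g(3) = mex{0} = 1
g(4) = mex{0,1} = 2
g(5) = mex{1} = 0
g(6) = mex{1,2} = 0
g(7) = mex{0,2} = 1
g(8) = mex{0} = 1
So g(8) = 1.

1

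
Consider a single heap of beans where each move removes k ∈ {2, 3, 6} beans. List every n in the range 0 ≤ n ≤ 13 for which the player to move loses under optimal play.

0, 1, 5, 9, 10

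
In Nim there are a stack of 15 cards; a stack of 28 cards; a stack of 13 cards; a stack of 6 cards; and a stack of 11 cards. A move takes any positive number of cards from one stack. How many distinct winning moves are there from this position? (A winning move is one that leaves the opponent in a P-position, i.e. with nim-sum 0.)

Compute the nim-sum pairwise:
15 ^ 28 = 19
19 ^ 13 = 30
30 ^ 6 = 24
24 ^ 11 = 19
The overall nim-sum is X = 19. A stack of size p has a winning move iff p XOR X < p (reduce it to p XOR X).
  15: 15 XOR 19 = 28 ≥ 15 — no move.
  28: 28 XOR 19 = 15 < 28 — winning move (to 15).
  13: 13 XOR 19 = 30 ≥ 13 — no move.
  6: 6 XOR 19 = 21 ≥ 6 — no move.
  11: 11 XOR 19 = 24 ≥ 11 — no move.
That gives 1 winning move.

1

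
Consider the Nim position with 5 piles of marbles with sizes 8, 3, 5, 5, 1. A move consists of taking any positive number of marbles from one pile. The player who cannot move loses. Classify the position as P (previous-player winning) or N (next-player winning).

N-position

Nim-sum: 8 ^ 3 ^ 5 ^ 5 ^ 1 = 10.
The nim-sum is 10 ≠ 0, so this is an N-position: the player to move can win.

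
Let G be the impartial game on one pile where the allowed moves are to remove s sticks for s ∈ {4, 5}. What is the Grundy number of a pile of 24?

1

Build the Grundy sequence with g(k) = mex{g(k−s) : s ∈ {4, 5}, s ≤ k}:
k:     0  1  2  3  4  5  6  7  8  9 10 11 12 13 14 15 16 17 18 19 20 21 22 23 24
g(k):  0  0  0  0  1  1  1  1  2  0  0  0  0  1  1  1  1  2  0  0  0  0  1  1  1
So g(24) = 1.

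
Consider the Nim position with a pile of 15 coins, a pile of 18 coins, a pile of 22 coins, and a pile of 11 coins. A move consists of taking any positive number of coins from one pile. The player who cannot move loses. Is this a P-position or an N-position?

Nim-sum: 15 ^ 18 ^ 22 ^ 11 = 0.
The nim-sum is 0, so this is a P-position: the player to move is in a losing position under optimal play.

P-position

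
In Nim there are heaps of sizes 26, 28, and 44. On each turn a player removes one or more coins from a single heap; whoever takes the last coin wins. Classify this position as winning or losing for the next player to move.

Winning position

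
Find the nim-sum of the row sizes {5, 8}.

Nim-sum: 5 XOR 8 = 13.

13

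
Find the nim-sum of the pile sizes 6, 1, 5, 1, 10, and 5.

Nim-sum: 6 ^ 1 ^ 5 ^ 1 ^ 10 ^ 5 = 12.

12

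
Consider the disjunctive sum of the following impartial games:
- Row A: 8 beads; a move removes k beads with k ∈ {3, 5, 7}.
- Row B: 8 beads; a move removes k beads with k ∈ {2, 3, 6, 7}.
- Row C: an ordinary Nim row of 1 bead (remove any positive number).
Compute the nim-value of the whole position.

Grundy values for row A (subtraction set {3, 5, 7}):
k:     0  1  2  3  4  5  6  7  8
g(k):  0  0  0  1  1  1  2  2  2
So g(8) = 2.
Build the Grundy sequence for row B with g(k) = mex{g(k−s) : s ∈ {2, 3, 6, 7}, s ≤ k}:
g(0) = mex{} = 0
g(1) = mex{} = 0
g(2) = mex{0} = 1
g(3) = mex{0} = 1
g(4) = mex{0,1} = 2
g(5) = mex{1} = 0
g(6) = mex{0,1,2} = 3
g(7) = mex{0,2} = 1
g(8) = mex{0,1,3} = 2
So g(8) = 2.
Row C is a plain Nim row of size 1, so its Grundy value is 1.
By the Sprague-Grundy theorem, the Grundy value of a sum of independent games is the XOR of the component values.
Combined value = 2 XOR 2 XOR 1 = 1.

1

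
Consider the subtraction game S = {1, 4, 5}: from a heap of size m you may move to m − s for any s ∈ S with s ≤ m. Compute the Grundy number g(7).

3

Grundy values for subtraction set {1, 4, 5}:
k:     0  1  2  3  4  5  6  7
g(k):  0  1  0  1  2  3  2  3
So g(7) = 3.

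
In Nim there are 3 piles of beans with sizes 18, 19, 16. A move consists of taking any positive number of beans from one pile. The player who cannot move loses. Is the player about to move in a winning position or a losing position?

Winning position

Write each in binary and XOR column by column:
  10010  (18)
  10011  (19)
  10000  (16)
  -----
  10001  (17)
The nim-sum is 17 ≠ 0, so this is an N-position: the player to move can win.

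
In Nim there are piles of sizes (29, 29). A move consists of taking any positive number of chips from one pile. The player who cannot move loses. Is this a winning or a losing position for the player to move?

Losing position

Bitwise XOR of the heap sizes:
  11101  (29)
  11101  (29)
  -----
  00000  (0)
The nim-sum is 0, so this is a P-position: the player to move is in a losing position under optimal play.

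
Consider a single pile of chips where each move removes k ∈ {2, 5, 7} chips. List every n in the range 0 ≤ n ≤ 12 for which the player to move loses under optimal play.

Grundy values for subtraction set {2, 5, 7}:
g(0) = mex{} = 0
g(1) = mex{} = 0
g(2) = mex{0} = 1
g(3) = mex{0} = 1
g(4) = mex{1} = 0
g(5) = mex{0,1} = 2
g(6) = mex{0} = 1
g(7) = mex{0,1,2} = 3
g(8) = mex{0,1} = 2
g(9) = mex{0,1,3} = 2
g(10) = mex{1,2} = 0
g(11) = mex{0,1,2} = 3
g(12) = mex{0,2,3} = 1
The P-positions (g = 0) in 0..12 are 0, 1, 4, 10.

0, 1, 4, 10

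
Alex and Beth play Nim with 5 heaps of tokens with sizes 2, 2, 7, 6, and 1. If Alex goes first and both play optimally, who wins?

Compute the nim-sum pairwise:
2 ⊕ 2 = 0
0 ⊕ 7 = 7
7 ⊕ 6 = 1
1 ⊕ 1 = 0
The nim-sum is 0, so this is a P-position: the player to move is in a losing position under optimal play; Alex is about to move from it and so loses — Beth wins.

Beth wins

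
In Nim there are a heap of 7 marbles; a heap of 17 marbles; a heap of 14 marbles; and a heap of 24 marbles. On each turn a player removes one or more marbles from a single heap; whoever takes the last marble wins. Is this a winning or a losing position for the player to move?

Losing position

Bitwise XOR of the heap sizes:
  00111  (7)
  10001  (17)
  01110  (14)
  11000  (24)
  -----
  00000  (0)
The nim-sum is 0, so this is a P-position: the player to move is in a losing position under optimal play.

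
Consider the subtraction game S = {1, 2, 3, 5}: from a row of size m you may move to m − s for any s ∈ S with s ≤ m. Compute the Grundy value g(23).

3

Compute g(0), g(1), … for moves {1, 2, 3, 5}:
k:     0  1  2  3  4  5  6  7  8  9 10 11 12 13 14 15 16 17 18 19 20 21 22 23
g(k):  0  1  2  3  0  1  2  3  0  1  2  3  0  1  2  3  0  1  2  3  0  1  2  3
So g(23) = 3.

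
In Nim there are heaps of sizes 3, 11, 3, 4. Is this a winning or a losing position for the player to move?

Winning position

Compute the nim-sum pairwise:
3 ⊕ 11 = 8
8 ⊕ 3 = 11
11 ⊕ 4 = 15
The nim-sum is 15 ≠ 0, so this is an N-position: the player to move can win.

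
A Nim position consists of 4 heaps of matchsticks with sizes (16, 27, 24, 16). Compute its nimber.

3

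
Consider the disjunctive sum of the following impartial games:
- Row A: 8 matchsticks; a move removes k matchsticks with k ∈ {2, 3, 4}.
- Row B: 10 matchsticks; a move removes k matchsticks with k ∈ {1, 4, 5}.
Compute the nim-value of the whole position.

Build the Grundy sequence for row A with g(k) = mex{g(k−s) : s ∈ {2, 3, 4}, s ≤ k}:
g(0) = mex{} = 0
g(1) = mex{} = 0
g(2) = mex{0} = 1
g(3) = mex{0} = 1
g(4) = mex{0,1} = 2
g(5) = mex{0,1} = 2
g(6) = mex{1,2} = 0
g(7) = mex{1,2} = 0
g(8) = mex{0,2} = 1
So g(8) = 1.
Grundy values for row B (subtraction set {1, 4, 5}):
g(0) = mex{} = 0
g(1) = mex{0} = 1
g(2) = mex{1} = 0
g(3) = mex{0} = 1
g(4) = mex{0,1} = 2
g(5) = mex{0,1,2} = 3
g(6) = mex{0,1,3} = 2
g(7) = mex{0,1,2} = 3
g(8) = mex{1,2,3} = 0
g(9) = mex{0,2,3} = 1
g(10) = mex{1,2,3} = 0
So g(10) = 0.
The value of a disjunctive sum is the nim-sum of the parts.
Combined value = 1 XOR 0 = 1.

1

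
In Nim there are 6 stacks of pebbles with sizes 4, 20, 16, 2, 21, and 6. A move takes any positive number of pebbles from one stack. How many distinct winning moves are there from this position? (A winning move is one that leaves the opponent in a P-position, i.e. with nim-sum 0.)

3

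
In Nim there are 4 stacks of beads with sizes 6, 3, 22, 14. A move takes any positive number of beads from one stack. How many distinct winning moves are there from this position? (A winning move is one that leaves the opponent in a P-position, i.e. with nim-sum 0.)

1

Nim-sum: 6 ⊕ 3 ⊕ 22 ⊕ 14 = 29.
The overall nim-sum is X = 29. A stack of size p has a winning move iff p XOR X < p (reduce it to p XOR X).
  6: 6 XOR 29 = 27 ≥ 6 — no move.
  3: 3 XOR 29 = 30 ≥ 3 — no move.
  22: 22 XOR 29 = 11 < 22 — winning move (to 11).
  14: 14 XOR 29 = 19 ≥ 14 — no move.
That gives 1 winning move.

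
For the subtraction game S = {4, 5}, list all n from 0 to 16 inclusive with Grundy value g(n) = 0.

0, 1, 2, 3, 9, 10, 11, 12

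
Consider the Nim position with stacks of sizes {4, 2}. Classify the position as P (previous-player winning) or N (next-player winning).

N-position

Compute the nim-sum pairwise:
4 ⊕ 2 = 6
The nim-sum is 6 ≠ 0, so this is an N-position: the player to move can win.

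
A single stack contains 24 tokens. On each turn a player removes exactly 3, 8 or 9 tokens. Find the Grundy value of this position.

Grundy values for subtraction set {3, 8, 9}:
k:     0  1  2  3  4  5  6  7  8  9 10 11 12 13 14 15 16 17 18 19 20 21 22 23 24
g(k):  0  0  0  1  1  1  0  0  2  1  1  3  0  0  2  1  1  0  0  0  1  1  1  0  0
So g(24) = 0.

0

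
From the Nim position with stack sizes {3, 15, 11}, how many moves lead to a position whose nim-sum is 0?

1

Bitwise XOR of the heap sizes:
  0011  (3)
  1111  (15)
  1011  (11)
  ----
  0111  (7)
The overall nim-sum is X = 7. A stack of size p has a winning move iff p XOR X < p (reduce it to p XOR X).
  3: 3 XOR 7 = 4 ≥ 3 — no move.
  15: 15 XOR 7 = 8 < 15 — winning move (to 8).
  11: 11 XOR 7 = 12 ≥ 11 — no move.
That gives 1 winning move.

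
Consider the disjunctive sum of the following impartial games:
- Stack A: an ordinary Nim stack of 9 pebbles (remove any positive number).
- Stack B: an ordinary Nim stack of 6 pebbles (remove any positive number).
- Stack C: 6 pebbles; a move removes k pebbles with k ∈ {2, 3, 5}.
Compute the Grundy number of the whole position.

Stack A is a plain Nim stack of size 9, so its Grundy value is 9.
Stack B is a plain Nim stack of size 6, so its Grundy value is 6.
Build the Grundy sequence for stack C with g(k) = mex{g(k−s) : s ∈ {2, 3, 5}, s ≤ k}:
g(0) = mex{} = 0
g(1) = mex{} = 0
g(2) = mex{0} = 1
g(3) = mex{0} = 1
g(4) = mex{0,1} = 2
g(5) = mex{0,1} = 2
g(6) = mex{0,1,2} = 3
So g(6) = 3.
By the Sprague-Grundy theorem, the Grundy value of a sum of independent games is the XOR of the component values.
Combined value = 9 XOR 6 XOR 3 = 12.

12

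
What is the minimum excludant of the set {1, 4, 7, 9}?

0 is not in the set, so the mex is 0.

0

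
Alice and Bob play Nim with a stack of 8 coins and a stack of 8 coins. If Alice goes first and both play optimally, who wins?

Bob wins

Nim-sum: 8 ^ 8 = 0.
The nim-sum is 0, so this is a P-position: the player to move is in a losing position under optimal play; Alice is about to move from it and so loses — Bob wins.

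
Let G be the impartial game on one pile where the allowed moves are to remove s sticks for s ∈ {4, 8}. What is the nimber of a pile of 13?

Grundy values for subtraction set {4, 8}:
g(0) = mex{} = 0
g(1) = mex{} = 0
g(2) = mex{} = 0
g(3) = mex{} = 0
g(4) = mex{0} = 1
g(5) = mex{0} = 1
g(6) = mex{0} = 1
g(7) = mex{0} = 1
g(8) = mex{0,1} = 2
g(9) = mex{0,1} = 2
g(10) = mex{0,1} = 2
g(11) = mex{0,1} = 2
g(12) = mex{1,2} = 0
g(13) = mex{1,2} = 0
So g(13) = 0.

0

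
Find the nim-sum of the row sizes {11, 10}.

1

Nim-sum: 11 ^ 10 = 1.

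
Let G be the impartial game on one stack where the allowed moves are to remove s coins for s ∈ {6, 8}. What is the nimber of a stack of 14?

0

Grundy values for subtraction set {6, 8}:
k:     0  1  2  3  4  5  6  7  8  9 10 11 12 13 14
g(k):  0  0  0  0  0  0  1  1  1  1  1  1  2  2  0
So g(14) = 0.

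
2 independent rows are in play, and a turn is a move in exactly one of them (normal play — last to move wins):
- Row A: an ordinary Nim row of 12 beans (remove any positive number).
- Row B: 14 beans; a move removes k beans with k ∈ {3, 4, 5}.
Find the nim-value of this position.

14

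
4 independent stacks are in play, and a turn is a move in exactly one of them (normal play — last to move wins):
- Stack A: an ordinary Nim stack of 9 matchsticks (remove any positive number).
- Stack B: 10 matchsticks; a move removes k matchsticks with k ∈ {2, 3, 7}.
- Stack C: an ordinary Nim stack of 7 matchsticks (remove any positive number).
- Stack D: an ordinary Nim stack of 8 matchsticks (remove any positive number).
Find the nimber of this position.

6

Stack A is a plain Nim stack of size 9, so its Grundy value is 9.
For stack B, compute g(0), g(1), … with moves {2, 3, 7}:
g(0) = mex{} = 0
g(1) = mex{} = 0
g(2) = mex{0} = 1
g(3) = mex{0} = 1
g(4) = mex{0,1} = 2
g(5) = mex{1} = 0
g(6) = mex{1,2} = 0
g(7) = mex{0,2} = 1
g(8) = mex{0} = 1
g(9) = mex{0,1} = 2
g(10) = mex{1} = 0
So g(10) = 0.
Stack C is a plain Nim stack of size 7, so its Grundy value is 7.
Stack D is a plain Nim stack of size 8, so its Grundy value is 8.
The value of a disjunctive sum is the nim-sum of the parts.
Combined value = 9 ⊕ 0 ⊕ 7 ⊕ 8 = 6.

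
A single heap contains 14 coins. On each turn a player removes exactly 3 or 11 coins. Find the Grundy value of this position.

0

Build the Grundy sequence with g(k) = mex{g(k−s) : s ∈ {3, 11}, s ≤ k}:
g(0) = mex{} = 0
g(1) = mex{} = 0
g(2) = mex{} = 0
g(3) = mex{0} = 1
g(4) = mex{0} = 1
g(5) = mex{0} = 1
g(6) = mex{1} = 0
g(7) = mex{1} = 0
g(8) = mex{1} = 0
g(9) = mex{0} = 1
g(10) = mex{0} = 1
g(11) = mex{0} = 1
g(12) = mex{0,1} = 2
g(13) = mex{0,1} = 2
g(14) = mex{1} = 0
So g(14) = 0.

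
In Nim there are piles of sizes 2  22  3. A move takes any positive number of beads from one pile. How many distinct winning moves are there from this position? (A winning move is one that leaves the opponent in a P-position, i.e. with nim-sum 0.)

1

Nim-sum: 2 XOR 22 XOR 3 = 23.
The overall nim-sum is X = 23. A pile of size p has a winning move iff p XOR X < p (reduce it to p XOR X).
  2: 2 XOR 23 = 21 ≥ 2 — no move.
  22: 22 XOR 23 = 1 < 22 — winning move (to 1).
  3: 3 XOR 23 = 20 ≥ 3 — no move.
That gives 1 winning move.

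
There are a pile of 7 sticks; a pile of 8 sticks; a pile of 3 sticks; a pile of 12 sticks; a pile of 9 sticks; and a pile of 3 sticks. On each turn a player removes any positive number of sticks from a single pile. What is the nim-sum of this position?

10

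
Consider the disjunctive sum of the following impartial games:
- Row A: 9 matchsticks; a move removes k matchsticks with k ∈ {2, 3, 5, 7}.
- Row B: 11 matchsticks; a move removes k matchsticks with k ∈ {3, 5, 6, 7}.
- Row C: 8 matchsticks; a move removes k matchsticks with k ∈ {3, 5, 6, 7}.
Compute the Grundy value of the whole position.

2

Grundy values for row A (subtraction set {2, 3, 5, 7}):
g(0) = mex{} = 0
g(1) = mex{} = 0
g(2) = mex{0} = 1
g(3) = mex{0} = 1
g(4) = mex{0,1} = 2
g(5) = mex{0,1} = 2
g(6) = mex{0,1,2} = 3
g(7) = mex{0,1,2} = 3
g(8) = mex{0,1,2,3} = 4
g(9) = mex{1,2,3} = 0
So g(9) = 0.
Build the Grundy sequence for row B with g(k) = mex{g(k−s) : s ∈ {3, 5, 6, 7}, s ≤ k}:
k:     0  1  2  3  4  5  6  7  8  9 10 11
g(k):  0  0  0  1  1  1  2  2  2  3  0  0
So g(11) = 0.
Grundy values for row C (subtraction set {3, 5, 6, 7}):
k:     0  1  2  3  4  5  6  7  8
g(k):  0  0  0  1  1  1  2  2  2
So g(8) = 2.
By the Sprague-Grundy theorem, the Grundy value of a sum of independent games is the XOR of the component values.
Combined value = 0 ⊕ 0 ⊕ 2 = 2.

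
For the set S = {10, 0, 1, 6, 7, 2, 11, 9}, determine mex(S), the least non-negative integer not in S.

3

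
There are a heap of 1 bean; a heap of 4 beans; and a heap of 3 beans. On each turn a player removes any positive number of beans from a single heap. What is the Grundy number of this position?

Compute the nim-sum pairwise:
1 XOR 4 = 5
5 XOR 3 = 6

6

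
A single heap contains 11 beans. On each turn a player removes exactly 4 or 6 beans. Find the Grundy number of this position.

Build the Grundy sequence with g(k) = mex{g(k−s) : s ∈ {4, 6}, s ≤ k}:
g(0) = mex{} = 0
g(1) = mex{} = 0
g(2) = mex{} = 0
g(3) = mex{} = 0
g(4) = mex{0} = 1
g(5) = mex{0} = 1
g(6) = mex{0} = 1
g(7) = mex{0} = 1
g(8) = mex{0,1} = 2
g(9) = mex{0,1} = 2
g(10) = mex{1} = 0
g(11) = mex{1} = 0
So g(11) = 0.

0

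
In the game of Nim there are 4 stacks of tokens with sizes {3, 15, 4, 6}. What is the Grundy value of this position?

Nim-sum: 3 ⊕ 15 ⊕ 4 ⊕ 6 = 14.

14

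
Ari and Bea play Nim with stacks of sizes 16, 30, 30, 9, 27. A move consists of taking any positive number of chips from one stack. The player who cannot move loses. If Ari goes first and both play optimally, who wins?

Ari wins

Nim-sum: 16 ^ 30 ^ 30 ^ 9 ^ 27 = 2.
The nim-sum is 2 ≠ 0, so this is an N-position: the player to move can win; Ari has a winning move.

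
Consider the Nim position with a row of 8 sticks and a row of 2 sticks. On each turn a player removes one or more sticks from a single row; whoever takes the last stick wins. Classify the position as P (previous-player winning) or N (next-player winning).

N-position

Bitwise XOR of the heap sizes:
  1000  (8)
  0010  (2)
  ----
  1010  (10)
The nim-sum is 10 ≠ 0, so this is an N-position: the player to move can win.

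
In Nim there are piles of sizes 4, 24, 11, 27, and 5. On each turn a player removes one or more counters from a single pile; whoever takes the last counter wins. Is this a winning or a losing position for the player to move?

Nim-sum: 4 ⊕ 24 ⊕ 11 ⊕ 27 ⊕ 5 = 9.
The nim-sum is 9 ≠ 0, so this is an N-position: the player to move can win.

Winning position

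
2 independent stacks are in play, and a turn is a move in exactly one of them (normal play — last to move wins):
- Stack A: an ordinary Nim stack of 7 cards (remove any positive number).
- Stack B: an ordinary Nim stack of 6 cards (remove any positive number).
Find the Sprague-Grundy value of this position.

1

Stack A is a plain Nim stack of size 7, so its Grundy value is 7.
Stack B is a plain Nim stack of size 6, so its Grundy value is 6.
By the Sprague-Grundy theorem, the Grundy value of a sum of independent games is the XOR of the component values.
Combined value = 7 ⊕ 6 = 1.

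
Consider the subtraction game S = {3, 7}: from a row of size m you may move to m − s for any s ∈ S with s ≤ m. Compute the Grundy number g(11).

0

Grundy values for subtraction set {3, 7}:
g(0) = mex{} = 0
g(1) = mex{} = 0
g(2) = mex{} = 0
g(3) = mex{0} = 1
g(4) = mex{0} = 1
g(5) = mex{0} = 1
g(6) = mex{1} = 0
g(7) = mex{0,1} = 2
g(8) = mex{0,1} = 2
g(9) = mex{0} = 1
g(10) = mex{1,2} = 0
g(11) = mex{1,2} = 0
So g(11) = 0.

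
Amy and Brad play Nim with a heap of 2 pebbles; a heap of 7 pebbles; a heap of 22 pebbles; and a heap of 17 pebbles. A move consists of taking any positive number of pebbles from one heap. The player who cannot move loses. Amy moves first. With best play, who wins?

Compute the nim-sum pairwise:
2 XOR 7 = 5
5 XOR 22 = 19
19 XOR 17 = 2
The nim-sum is 2 ≠ 0, so this is an N-position: the player to move can win; Amy has a winning move.

Amy wins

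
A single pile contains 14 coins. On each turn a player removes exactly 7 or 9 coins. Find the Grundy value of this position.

2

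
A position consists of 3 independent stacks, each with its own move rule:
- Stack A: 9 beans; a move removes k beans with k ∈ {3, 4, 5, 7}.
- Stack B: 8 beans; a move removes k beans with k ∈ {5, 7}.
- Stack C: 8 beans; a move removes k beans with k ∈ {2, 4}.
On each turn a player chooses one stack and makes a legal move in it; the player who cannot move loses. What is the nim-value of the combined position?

Build the Grundy sequence for stack A with g(k) = mex{g(k−s) : s ∈ {3, 4, 5, 7}, s ≤ k}:
g(0) = mex{} = 0
g(1) = mex{} = 0
g(2) = mex{} = 0
g(3) = mex{0} = 1
g(4) = mex{0} = 1
g(5) = mex{0} = 1
g(6) = mex{0,1} = 2
g(7) = mex{0,1} = 2
g(8) = mex{0,1} = 2
g(9) = mex{0,1,2} = 3
So g(9) = 3.
Build the Grundy sequence for stack B with g(k) = mex{g(k−s) : s ∈ {5, 7}, s ≤ k}:
g(0) = mex{} = 0
g(1) = mex{} = 0
g(2) = mex{} = 0
g(3) = mex{} = 0
g(4) = mex{} = 0
g(5) = mex{0} = 1
g(6) = mex{0} = 1
g(7) = mex{0} = 1
g(8) = mex{0} = 1
So g(8) = 1.
Grundy values for stack C (subtraction set {2, 4}):
g(0) = mex{} = 0
g(1) = mex{} = 0
g(2) = mex{0} = 1
g(3) = mex{0} = 1
g(4) = mex{0,1} = 2
g(5) = mex{0,1} = 2
g(6) = mex{1,2} = 0
g(7) = mex{1,2} = 0
g(8) = mex{0,2} = 1
So g(8) = 1.
By the Sprague-Grundy theorem, the Grundy value of a sum of independent games is the XOR of the component values.
Combined value = 3 ⊕ 1 ⊕ 1 = 3.

3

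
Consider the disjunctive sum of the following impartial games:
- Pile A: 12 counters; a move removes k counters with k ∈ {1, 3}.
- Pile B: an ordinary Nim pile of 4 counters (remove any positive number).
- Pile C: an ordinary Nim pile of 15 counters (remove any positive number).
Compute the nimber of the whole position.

For pile A, compute g(0), g(1), … with moves {1, 3}:
k:     0  1  2  3  4  5  6  7  8  9 10 11 12
g(k):  0  1  0  1  0  1  0  1  0  1  0  1  0
So g(12) = 0.
Pile B is a plain Nim pile of size 4, so its Grundy value is 4.
Pile C is a plain Nim pile of size 15, so its Grundy value is 15.
By the Sprague-Grundy theorem, the Grundy value of a sum of independent games is the XOR of the component values.
Combined value = 0 ⊕ 4 ⊕ 15 = 11.

11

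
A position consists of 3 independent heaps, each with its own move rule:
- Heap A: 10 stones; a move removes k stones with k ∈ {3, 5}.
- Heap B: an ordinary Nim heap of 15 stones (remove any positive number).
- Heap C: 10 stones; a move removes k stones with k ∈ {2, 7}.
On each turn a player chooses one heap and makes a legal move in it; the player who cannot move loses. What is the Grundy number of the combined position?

Grundy values for heap A (subtraction set {3, 5}):
k:     0  1  2  3  4  5  6  7  8  9 10
g(k):  0  0  0  1  1  1  2  2  0  0  0
So g(10) = 0.
Heap B is a plain Nim heap of size 15, so its Grundy value is 15.
Grundy values for heap C (subtraction set {2, 7}):
k:     0  1  2  3  4  5  6  7  8  9 10
g(k):  0  0  1  1  0  0  1  1  2  0  0
So g(10) = 0.
The value of a disjunctive sum is the nim-sum of the parts.
Combined value = 0 ⊕ 15 ⊕ 0 = 15.

15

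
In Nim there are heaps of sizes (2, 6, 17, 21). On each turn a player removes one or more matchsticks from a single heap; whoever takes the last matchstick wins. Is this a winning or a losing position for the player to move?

Losing position

Compute the nim-sum pairwise:
2 ^ 6 = 4
4 ^ 17 = 21
21 ^ 21 = 0
The nim-sum is 0, so this is a P-position: the player to move is in a losing position under optimal play.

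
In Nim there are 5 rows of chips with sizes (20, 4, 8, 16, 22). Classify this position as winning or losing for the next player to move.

In binary:
  10100  (20)
  00100  (4)
  01000  (8)
  10000  (16)
  10110  (22)
  -----
  11110  (30)
The nim-sum is 30 ≠ 0, so this is an N-position: the player to move can win.

Winning position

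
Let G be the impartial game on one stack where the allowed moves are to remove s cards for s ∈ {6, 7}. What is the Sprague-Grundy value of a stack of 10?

1

Compute g(0), g(1), … for moves {6, 7}:
k:     0  1  2  3  4  5  6  7  8  9 10
g(k):  0  0  0  0  0  0  1  1  1  1  1
So g(10) = 1.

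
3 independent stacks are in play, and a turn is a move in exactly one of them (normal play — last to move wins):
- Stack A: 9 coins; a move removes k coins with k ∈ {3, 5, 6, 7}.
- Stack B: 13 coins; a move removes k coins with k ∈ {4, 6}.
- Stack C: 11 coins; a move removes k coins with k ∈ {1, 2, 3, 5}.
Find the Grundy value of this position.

0

For stack A, compute g(0), g(1), … with moves {3, 5, 6, 7}:
g(0) = mex{} = 0
g(1) = mex{} = 0
g(2) = mex{} = 0
g(3) = mex{0} = 1
g(4) = mex{0} = 1
g(5) = mex{0} = 1
g(6) = mex{0,1} = 2
g(7) = mex{0,1} = 2
g(8) = mex{0,1} = 2
g(9) = mex{0,1,2} = 3
So g(9) = 3.
Grundy values for stack B (subtraction set {4, 6}):
k:     0  1  2  3  4  5  6  7  8  9 10 11 12 13
g(k):  0  0  0  0  1  1  1  1  2  2  0  0  0  0
So g(13) = 0.
For stack C, compute g(0), g(1), … with moves {1, 2, 3, 5}:
g(0) = mex{} = 0
g(1) = mex{0} = 1
g(2) = mex{0,1} = 2
g(3) = mex{0,1,2} = 3
g(4) = mex{1,2,3} = 0
g(5) = mex{0,2,3} = 1
g(6) = mex{0,1,3} = 2
g(7) = mex{0,1,2} = 3
g(8) = mex{1,2,3} = 0
g(9) = mex{0,2,3} = 1
g(10) = mex{0,1,3} = 2
g(11) = mex{0,1,2} = 3
So g(11) = 3.
By the Sprague-Grundy theorem, the Grundy value of a sum of independent games is the XOR of the component values.
Combined value = 3 ⊕ 0 ⊕ 3 = 0.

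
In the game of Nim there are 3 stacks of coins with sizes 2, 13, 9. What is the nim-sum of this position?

In binary:
  0010  (2)
  1101  (13)
  1001  (9)
  ----
  0110  (6)

6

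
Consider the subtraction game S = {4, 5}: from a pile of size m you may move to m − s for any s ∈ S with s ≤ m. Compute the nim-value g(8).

2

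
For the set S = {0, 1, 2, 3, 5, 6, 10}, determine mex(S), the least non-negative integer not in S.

4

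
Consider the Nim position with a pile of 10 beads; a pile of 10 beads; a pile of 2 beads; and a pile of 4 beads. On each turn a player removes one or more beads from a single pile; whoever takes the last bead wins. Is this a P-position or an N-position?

N-position

Bitwise XOR of the heap sizes:
  1010  (10)
  1010  (10)
  0010  (2)
  0100  (4)
  ----
  0110  (6)
The nim-sum is 6 ≠ 0, so this is an N-position: the player to move can win.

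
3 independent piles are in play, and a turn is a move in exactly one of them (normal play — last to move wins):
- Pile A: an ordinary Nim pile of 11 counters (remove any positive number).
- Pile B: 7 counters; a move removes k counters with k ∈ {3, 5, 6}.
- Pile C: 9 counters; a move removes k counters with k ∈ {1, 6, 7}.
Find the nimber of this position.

10

Pile A is a plain Nim pile of size 11, so its Grundy value is 11.
Grundy values for pile B (subtraction set {3, 5, 6}):
g(0) = mex{} = 0
g(1) = mex{} = 0
g(2) = mex{} = 0
g(3) = mex{0} = 1
g(4) = mex{0} = 1
g(5) = mex{0} = 1
g(6) = mex{0,1} = 2
g(7) = mex{0,1} = 2
So g(7) = 2.
For pile C, compute g(0), g(1), … with moves {1, 6, 7}:
k:     0  1  2  3  4  5  6  7  8  9
g(k):  0  1  0  1  0  1  2  3  2  3
So g(9) = 3.
By the Sprague-Grundy theorem, the Grundy value of a sum of independent games is the XOR of the component values.
Combined value = 11 ⊕ 2 ⊕ 3 = 10.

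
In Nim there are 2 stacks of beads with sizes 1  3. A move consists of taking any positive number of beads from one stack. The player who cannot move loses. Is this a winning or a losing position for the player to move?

Winning position

Compute the nim-sum pairwise:
1 XOR 3 = 2
The nim-sum is 2 ≠ 0, so this is an N-position: the player to move can win.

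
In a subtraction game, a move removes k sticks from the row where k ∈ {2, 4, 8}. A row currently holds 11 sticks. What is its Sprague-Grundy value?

Build the Grundy sequence with g(k) = mex{g(k−s) : s ∈ {2, 4, 8}, s ≤ k}:
g(0) = mex{} = 0
g(1) = mex{} = 0
g(2) = mex{0} = 1
g(3) = mex{0} = 1
g(4) = mex{0,1} = 2
g(5) = mex{0,1} = 2
g(6) = mex{1,2} = 0
g(7) = mex{1,2} = 0
g(8) = mex{0,2} = 1
g(9) = mex{0,2} = 1
g(10) = mex{0,1} = 2
g(11) = mex{0,1} = 2
So g(11) = 2.

2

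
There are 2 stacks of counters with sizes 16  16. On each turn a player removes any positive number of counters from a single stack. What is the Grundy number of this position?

Compute the nim-sum pairwise:
16 ^ 16 = 0

0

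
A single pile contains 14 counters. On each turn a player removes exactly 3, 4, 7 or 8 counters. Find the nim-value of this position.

1

Compute g(0), g(1), … for moves {3, 4, 7, 8}:
g(0) = mex{} = 0
g(1) = mex{} = 0
g(2) = mex{} = 0
g(3) = mex{0} = 1
g(4) = mex{0} = 1
g(5) = mex{0} = 1
g(6) = mex{0,1} = 2
g(7) = mex{0,1} = 2
g(8) = mex{0,1} = 2
g(9) = mex{0,1,2} = 3
g(10) = mex{0,1,2} = 3
g(11) = mex{1,2} = 0
g(12) = mex{1,2,3} = 0
g(13) = mex{1,2,3} = 0
g(14) = mex{0,2,3} = 1
So g(14) = 1.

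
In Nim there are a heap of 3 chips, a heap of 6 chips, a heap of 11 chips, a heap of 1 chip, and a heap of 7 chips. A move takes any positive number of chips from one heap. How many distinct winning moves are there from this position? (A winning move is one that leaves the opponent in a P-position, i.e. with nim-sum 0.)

Bitwise XOR of the heap sizes:
  0011  (3)
  0110  (6)
  1011  (11)
  0001  (1)
  0111  (7)
  ----
  1000  (8)
The overall nim-sum is X = 8. A heap of size p has a winning move iff p XOR X < p (reduce it to p XOR X).
  3: 3 XOR 8 = 11 ≥ 3 — no move.
  6: 6 XOR 8 = 14 ≥ 6 — no move.
  11: 11 XOR 8 = 3 < 11 — winning move (to 3).
  1: 1 XOR 8 = 9 ≥ 1 — no move.
  7: 7 XOR 8 = 15 ≥ 7 — no move.
That gives 1 winning move.

1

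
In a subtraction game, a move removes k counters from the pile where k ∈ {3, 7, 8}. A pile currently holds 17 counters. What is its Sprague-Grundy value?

0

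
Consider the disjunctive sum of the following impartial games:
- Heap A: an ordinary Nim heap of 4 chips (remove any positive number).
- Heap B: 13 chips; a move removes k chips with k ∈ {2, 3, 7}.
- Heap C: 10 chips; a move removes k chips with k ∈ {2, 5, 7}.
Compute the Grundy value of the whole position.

5

Heap A is a plain Nim heap of size 4, so its Grundy value is 4.
Build the Grundy sequence for heap B with g(k) = mex{g(k−s) : s ∈ {2, 3, 7}, s ≤ k}:
g(0) = mex{} = 0
g(1) = mex{} = 0
g(2) = mex{0} = 1
g(3) = mex{0} = 1
g(4) = mex{0,1} = 2
g(5) = mex{1} = 0
g(6) = mex{1,2} = 0
g(7) = mex{0,2} = 1
g(8) = mex{0} = 1
g(9) = mex{0,1} = 2
g(10) = mex{1} = 0
g(11) = mex{1,2} = 0
g(12) = mex{0,2} = 1
g(13) = mex{0} = 1
So g(13) = 1.
Grundy values for heap C (subtraction set {2, 5, 7}):
k:     0  1  2  3  4  5  6  7  8  9 10
g(k):  0  0  1  1  0  2  1  3  2  2  0
So g(10) = 0.
The value of a disjunctive sum is the nim-sum of the parts.
Combined value = 4 XOR 1 XOR 0 = 5.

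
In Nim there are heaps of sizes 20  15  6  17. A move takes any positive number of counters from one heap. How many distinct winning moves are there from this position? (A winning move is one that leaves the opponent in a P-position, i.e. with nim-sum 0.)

1

Nim-sum: 20 ^ 15 ^ 6 ^ 17 = 12.
The overall nim-sum is X = 12. A heap of size p has a winning move iff p XOR X < p (reduce it to p XOR X).
  20: 20 XOR 12 = 24 ≥ 20 — no move.
  15: 15 XOR 12 = 3 < 15 — winning move (to 3).
  6: 6 XOR 12 = 10 ≥ 6 — no move.
  17: 17 XOR 12 = 29 ≥ 17 — no move.
That gives 1 winning move.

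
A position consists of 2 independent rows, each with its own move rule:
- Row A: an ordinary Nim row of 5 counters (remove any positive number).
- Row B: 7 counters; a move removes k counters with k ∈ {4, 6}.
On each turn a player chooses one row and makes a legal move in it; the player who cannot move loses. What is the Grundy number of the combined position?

Row A is a plain Nim row of size 5, so its Grundy value is 5.
Grundy values for row B (subtraction set {4, 6}):
k:     0  1  2  3  4  5  6  7
g(k):  0  0  0  0  1  1  1  1
So g(7) = 1.
The value of a disjunctive sum is the nim-sum of the parts.
Combined value = 5 ⊕ 1 = 4.

4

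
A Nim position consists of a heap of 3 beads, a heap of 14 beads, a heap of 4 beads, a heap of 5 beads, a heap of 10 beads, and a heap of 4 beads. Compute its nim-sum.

2

Nim-sum: 3 ⊕ 14 ⊕ 4 ⊕ 5 ⊕ 10 ⊕ 4 = 2.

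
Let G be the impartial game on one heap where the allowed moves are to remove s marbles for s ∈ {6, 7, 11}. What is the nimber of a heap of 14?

Build the Grundy sequence with g(k) = mex{g(k−s) : s ∈ {6, 7, 11}, s ≤ k}:
k:     0  1  2  3  4  5  6  7  8  9 10 11 12 13 14
g(k):  0  0  0  0  0  0  1  1  1  1  1  1  2  2  2
So g(14) = 2.

2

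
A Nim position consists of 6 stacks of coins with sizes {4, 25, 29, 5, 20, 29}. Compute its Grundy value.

12

Write each in binary and XOR column by column:
  00100  (4)
  11001  (25)
  11101  (29)
  00101  (5)
  10100  (20)
  11101  (29)
  -----
  01100  (12)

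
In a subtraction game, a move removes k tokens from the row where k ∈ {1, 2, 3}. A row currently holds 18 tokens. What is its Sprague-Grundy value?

Compute g(0), g(1), … for moves {1, 2, 3}:
k:     0  1  2  3  4  5  6  7  8  9 10 11 12 13 14 15 16 17 18
g(k):  0  1  2  3  0  1  2  3  0  1  2  3  0  1  2  3  0  1  2
So g(18) = 2.

2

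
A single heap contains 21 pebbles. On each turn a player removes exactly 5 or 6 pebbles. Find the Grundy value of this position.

2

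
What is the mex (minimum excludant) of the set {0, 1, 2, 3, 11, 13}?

4

The values 0, 1, 2, 3 are all present; 4 is the first non-negative integer missing from the set.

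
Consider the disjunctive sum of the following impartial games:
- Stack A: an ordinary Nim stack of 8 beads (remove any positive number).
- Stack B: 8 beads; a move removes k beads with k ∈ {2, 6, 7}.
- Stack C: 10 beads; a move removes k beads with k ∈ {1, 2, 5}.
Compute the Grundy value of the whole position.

11

Stack A is a plain Nim stack of size 8, so its Grundy value is 8.
For stack B, compute g(0), g(1), … with moves {2, 6, 7}:
k:     0  1  2  3  4  5  6  7  8
g(k):  0  0  1  1  0  0  1  1  2
So g(8) = 2.
Grundy values for stack C (subtraction set {1, 2, 5}):
k:     0  1  2  3  4  5  6  7  8  9 10
g(k):  0  1  2  0  1  2  0  1  2  0  1
So g(10) = 1.
The value of a disjunctive sum is the nim-sum of the parts.
Combined value = 8 XOR 2 XOR 1 = 11.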